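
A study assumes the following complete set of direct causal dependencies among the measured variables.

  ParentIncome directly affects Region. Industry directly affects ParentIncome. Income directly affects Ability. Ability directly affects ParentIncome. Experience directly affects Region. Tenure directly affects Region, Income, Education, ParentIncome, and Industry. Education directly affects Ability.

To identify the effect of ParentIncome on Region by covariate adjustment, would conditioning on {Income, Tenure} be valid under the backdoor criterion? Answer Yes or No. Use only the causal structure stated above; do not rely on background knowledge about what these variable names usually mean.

Backdoor paths from ParentIncome to Region (paths whose first edge points into ParentIncome):
  P1: ParentIncome <- Tenure -> Region
  P2: ParentIncome <- Industry <- Tenure -> Region
  P3: ParentIncome <- Ability <- Education <- Tenure -> Region
  P4: ParentIncome <- Ability <- Income <- Tenure -> Region
Condition 1 (no descendant of ParentIncome in the set): holds — descendants of ParentIncome are {Region}; none are in {Income, Tenure}.
Condition 2 (every backdoor path blocked by {Income, Tenure}):
  P1: blocked at fork node Tenure ∈ conditioning set.
  P2: blocked at fork node Tenure ∈ conditioning set.
  P3: blocked at fork node Tenure ∈ conditioning set.
  P4: blocked at chain node Income ∈ conditioning set.
{Income, Tenure} satisfies the backdoor criterion.

Yes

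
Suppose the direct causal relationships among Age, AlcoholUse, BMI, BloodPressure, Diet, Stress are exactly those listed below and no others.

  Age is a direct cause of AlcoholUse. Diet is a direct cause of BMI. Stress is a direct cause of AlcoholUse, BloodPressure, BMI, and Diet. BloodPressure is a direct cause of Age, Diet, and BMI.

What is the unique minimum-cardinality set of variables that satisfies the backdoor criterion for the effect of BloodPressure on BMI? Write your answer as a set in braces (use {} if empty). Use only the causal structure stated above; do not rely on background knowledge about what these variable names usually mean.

Variables eligible for adjustment (non-descendants of BloodPressure, excluding BloodPressure and BMI): {Stress}.
Backdoor paths from BloodPressure to BMI:
  P1: BloodPressure <- Stress -> Diet -> BMI
  P2: BloodPressure <- Stress -> BMI
The empty set is not sufficient: P1 (BloodPressure <- Stress -> Diet -> BMI) has no collider blocking it and no conditioned non-collider, so it is open.
Try {Stress}:
  P1: blocked at fork node Stress ∈ conditioning set.
  P2: blocked at fork node Stress ∈ conditioning set.
{Stress} contains no descendant of BloodPressure and blocks every backdoor path.
{Stress} is the unique smallest valid adjustment set.

{Stress}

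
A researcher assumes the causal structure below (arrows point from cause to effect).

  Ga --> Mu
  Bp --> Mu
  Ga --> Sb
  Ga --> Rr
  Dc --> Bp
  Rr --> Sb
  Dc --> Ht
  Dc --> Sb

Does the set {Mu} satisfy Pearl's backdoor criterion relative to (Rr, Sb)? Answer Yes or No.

No

Backdoor paths from Rr to Sb (paths whose first edge points into Rr):
  P1: Rr <- Ga -> Sb
  P2: Rr <- Ga -> Mu <- Bp <- Dc -> Sb
Condition 1 (no descendant of Rr in the set): holds — descendants of Rr are {Sb}; none are in {Mu}.
Condition 2 (every backdoor path blocked by {Mu}):
  P1: open — no interior node is in the conditioning set.
  P2: open — collider(s) Mu are conditioned on (or have a conditioned descendant) and no non-collider on the path is in the set.
{Mu} does not satisfy the backdoor criterion.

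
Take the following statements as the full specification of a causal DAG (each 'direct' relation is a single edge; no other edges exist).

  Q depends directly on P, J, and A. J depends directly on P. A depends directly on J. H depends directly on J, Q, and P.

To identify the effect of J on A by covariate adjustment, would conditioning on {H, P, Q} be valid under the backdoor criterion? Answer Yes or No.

No

Backdoor paths from J to A (paths whose first edge points into J):
  P1: J <- P -> Q <- A
  P2: J <- P -> H <- Q <- A
Condition 1 (no descendant of J in the set): FAILS — H and Q are descendants of J.
Condition 2 (every backdoor path blocked by {H, P, Q}):
  P1: blocked at fork node P ∈ conditioning set.
  P2: blocked at fork node P ∈ conditioning set.
{H, P, Q} does not satisfy the backdoor criterion.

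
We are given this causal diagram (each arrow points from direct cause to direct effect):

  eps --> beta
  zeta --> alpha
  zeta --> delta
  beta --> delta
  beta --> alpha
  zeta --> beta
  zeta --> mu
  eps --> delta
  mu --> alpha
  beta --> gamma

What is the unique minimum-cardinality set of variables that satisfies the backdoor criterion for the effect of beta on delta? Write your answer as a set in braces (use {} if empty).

{eps, zeta}

Variables eligible for adjustment (non-descendants of beta, excluding beta and delta): {eps, mu, zeta}.
Backdoor paths from beta to delta:
  P1: beta <- eps -> delta
  P2: beta <- zeta -> delta
The empty set is not sufficient: P1 (beta <- eps -> delta) has no collider blocking it and no conditioned non-collider, so it is open.
Try {eps, zeta}:
  P1: blocked at fork node eps ∈ conditioning set.
  P2: blocked at fork node zeta ∈ conditioning set.
{eps, zeta} contains no descendant of beta and blocks every backdoor path.
Every element of {eps, zeta} is needed (dropping eps leaves P1 open; dropping zeta leaves P2 open), so no proper subset is valid.
Among all size-2 subsets of the eligible variables, only {eps, zeta} blocks every backdoor path, so it is the unique smallest valid adjustment set.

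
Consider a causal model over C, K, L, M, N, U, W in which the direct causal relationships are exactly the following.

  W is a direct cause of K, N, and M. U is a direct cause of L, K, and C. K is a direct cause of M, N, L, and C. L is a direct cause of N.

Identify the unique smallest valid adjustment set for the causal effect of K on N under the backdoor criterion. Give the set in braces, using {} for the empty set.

{U, W}

Variables eligible for adjustment (non-descendants of K, excluding K and N): {U, W}.
Backdoor paths from K to N:
  P1: K <- W -> N
  P2: K <- U -> L -> N
The empty set is not sufficient: P1 (K <- W -> N) has no collider blocking it and no conditioned non-collider, so it is open.
Try {U, W}:
  P1: blocked at fork node W ∈ conditioning set.
  P2: blocked at fork node U ∈ conditioning set.
{U, W} contains no descendant of K and blocks every backdoor path.
Every element of {U, W} is needed (dropping U leaves P2 open; dropping W leaves P1 open), so no proper subset is valid.
Among all size-2 subsets of the eligible variables, only {U, W} blocks every backdoor path, so it is the unique smallest valid adjustment set.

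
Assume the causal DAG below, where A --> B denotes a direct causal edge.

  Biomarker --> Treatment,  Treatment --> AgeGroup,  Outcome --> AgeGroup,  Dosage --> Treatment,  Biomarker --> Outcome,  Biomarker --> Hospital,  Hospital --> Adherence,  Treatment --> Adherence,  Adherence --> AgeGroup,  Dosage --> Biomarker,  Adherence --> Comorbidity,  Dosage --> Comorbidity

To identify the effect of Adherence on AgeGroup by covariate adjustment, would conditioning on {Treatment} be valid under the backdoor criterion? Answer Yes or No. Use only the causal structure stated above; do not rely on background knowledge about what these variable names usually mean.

Backdoor paths from Adherence to AgeGroup (paths whose first edge points into Adherence):
  P1: Adherence <- Hospital <- Biomarker <- Dosage -> Treatment -> AgeGroup
  P2: Adherence <- Hospital <- Biomarker -> Outcome -> AgeGroup
  P3: Adherence <- Hospital <- Biomarker -> Treatment -> AgeGroup
  P4: Adherence <- Treatment <- Dosage -> Biomarker -> Outcome -> AgeGroup
  P5: Adherence <- Treatment <- Biomarker -> Outcome -> AgeGroup
  P6: Adherence <- Treatment -> AgeGroup
Condition 1 (no descendant of Adherence in the set): holds — descendants of Adherence are {AgeGroup, Comorbidity}; none are in {Treatment}.
Condition 2 (every backdoor path blocked by {Treatment}):
  P1: blocked at chain node Treatment ∈ conditioning set.
  P2: open — no interior node is in the conditioning set.
  P3: blocked at chain node Treatment ∈ conditioning set.
  P4: blocked at chain node Treatment ∈ conditioning set.
  P5: blocked at chain node Treatment ∈ conditioning set.
  P6: blocked at fork node Treatment ∈ conditioning set.
{Treatment} does not satisfy the backdoor criterion.

No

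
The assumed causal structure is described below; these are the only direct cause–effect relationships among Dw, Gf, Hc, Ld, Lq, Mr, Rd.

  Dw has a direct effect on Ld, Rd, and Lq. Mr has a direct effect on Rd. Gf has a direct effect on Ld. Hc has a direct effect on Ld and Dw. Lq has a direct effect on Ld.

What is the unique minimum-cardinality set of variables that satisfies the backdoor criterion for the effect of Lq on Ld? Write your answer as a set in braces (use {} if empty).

Variables eligible for adjustment (non-descendants of Lq, excluding Lq and Ld): {Dw, Gf, Hc, Mr, Rd}.
Backdoor paths from Lq to Ld:
  P1: Lq <- Dw <- Hc -> Ld
  P2: Lq <- Dw -> Ld
The empty set is not sufficient: P1 (Lq <- Dw <- Hc -> Ld) has no collider blocking it and no conditioned non-collider, so it is open.
Try {Dw}:
  P1: blocked at chain node Dw ∈ conditioning set.
  P2: blocked at fork node Dw ∈ conditioning set.
{Dw} contains no descendant of Lq and blocks every backdoor path.
No other singleton works — e.g. {Hc} leaves P2 open — so {Dw} is the unique smallest valid adjustment set.

{Dw}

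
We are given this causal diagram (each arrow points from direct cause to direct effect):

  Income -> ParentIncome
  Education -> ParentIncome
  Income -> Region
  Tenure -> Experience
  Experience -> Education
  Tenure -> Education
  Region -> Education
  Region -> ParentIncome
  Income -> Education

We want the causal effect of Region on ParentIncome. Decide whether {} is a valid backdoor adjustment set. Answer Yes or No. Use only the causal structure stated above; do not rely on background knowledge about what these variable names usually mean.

Backdoor paths from Region to ParentIncome (paths whose first edge points into Region):
  P1: Region <- Income -> Education -> ParentIncome
  P2: Region <- Income -> ParentIncome
Condition 1 (no descendant of Region in the set): holds — descendants of Region are {Education, ParentIncome}; none are in {}.
Condition 2 (every backdoor path blocked by {}):
  P1: open — no interior node is in the conditioning set.
  P2: open — no interior node is in the conditioning set.
{} does not satisfy the backdoor criterion.

No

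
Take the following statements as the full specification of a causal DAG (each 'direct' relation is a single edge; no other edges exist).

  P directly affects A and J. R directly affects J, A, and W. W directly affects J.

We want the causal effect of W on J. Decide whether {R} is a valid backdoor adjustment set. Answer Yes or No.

Backdoor paths from W to J (paths whose first edge points into W):
  P1: W <- R -> J
  P2: W <- R -> A <- P -> J
Condition 1 (no descendant of W in the set): holds — descendants of W are {J}; none are in {R}.
Condition 2 (every backdoor path blocked by {R}):
  P1: blocked at fork node R ∈ conditioning set.
  P2: blocked at fork node R ∈ conditioning set.
{R} satisfies the backdoor criterion.

Yes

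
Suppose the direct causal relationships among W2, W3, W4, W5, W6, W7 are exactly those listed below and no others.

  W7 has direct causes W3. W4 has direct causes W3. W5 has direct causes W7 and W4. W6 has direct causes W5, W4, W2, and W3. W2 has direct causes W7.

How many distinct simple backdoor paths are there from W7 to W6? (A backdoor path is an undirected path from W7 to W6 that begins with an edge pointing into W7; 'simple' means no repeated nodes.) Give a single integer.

3

A backdoor path from W7 to W6 is any simple undirected path whose first edge points into W7 (i.e. leaves W7 via a parent).
Parents of W7: {W3}.
Enumerating:
  P1: W7 <- W3 -> W4 -> W5 -> W6
  P2: W7 <- W3 -> W4 -> W6
  P3: W7 <- W3 -> W6
That exhausts the simple backdoor paths. Count: 3.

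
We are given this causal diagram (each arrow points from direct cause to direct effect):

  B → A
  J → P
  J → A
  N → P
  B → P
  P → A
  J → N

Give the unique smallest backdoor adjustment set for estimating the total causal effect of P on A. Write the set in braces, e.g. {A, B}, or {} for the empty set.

{B, J}

Variables eligible for adjustment (non-descendants of P, excluding P and A): {B, J, N}.
Backdoor paths from P to A:
  P1: P <- J -> A
  P2: P <- B -> A
  P3: P <- N <- J -> A
The empty set is not sufficient: P1 (P <- J -> A) has no collider blocking it and no conditioned non-collider, so it is open.
Try {B, J}:
  P1: blocked at fork node J ∈ conditioning set.
  P2: blocked at fork node B ∈ conditioning set.
  P3: blocked at fork node J ∈ conditioning set.
{B, J} contains no descendant of P and blocks every backdoor path.
Every element of {B, J} is needed (dropping B leaves P2 open; dropping J leaves P1 open), so no proper subset is valid.
Among all size-2 subsets of the eligible variables, only {B, J} blocks every backdoor path, so it is the unique smallest valid adjustment set.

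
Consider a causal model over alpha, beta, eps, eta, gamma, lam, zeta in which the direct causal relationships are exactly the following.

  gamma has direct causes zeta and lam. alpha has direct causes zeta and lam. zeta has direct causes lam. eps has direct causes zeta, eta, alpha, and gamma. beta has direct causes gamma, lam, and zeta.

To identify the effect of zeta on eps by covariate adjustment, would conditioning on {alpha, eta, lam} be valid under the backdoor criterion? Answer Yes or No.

Backdoor paths from zeta to eps (paths whose first edge points into zeta):
  P1: zeta <- lam -> alpha -> eps
  P2: zeta <- lam -> gamma -> eps
  P3: zeta <- lam -> beta <- gamma -> eps
Condition 1 (no descendant of zeta in the set): FAILS — alpha is a descendant of zeta.
Condition 2 (every backdoor path blocked by {alpha, eta, lam}):
  P1: blocked at fork node lam ∈ conditioning set.
  P2: blocked at fork node lam ∈ conditioning set.
  P3: blocked at fork node lam ∈ conditioning set.
{alpha, eta, lam} does not satisfy the backdoor criterion.

No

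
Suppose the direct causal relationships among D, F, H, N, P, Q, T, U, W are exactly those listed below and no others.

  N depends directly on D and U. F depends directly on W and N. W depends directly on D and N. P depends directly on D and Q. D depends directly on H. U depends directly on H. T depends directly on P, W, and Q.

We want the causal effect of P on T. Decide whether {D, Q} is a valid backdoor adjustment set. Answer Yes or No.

Backdoor paths from P to T (paths whose first edge points into P):
  P1: P <- Q -> T
  P2: P <- D <- H -> U -> N -> W -> T
  P3: P <- D <- H -> U -> N -> F <- W -> T
  P4: P <- D -> N -> W -> T
  P5: P <- D -> N -> F <- W -> T
  P6: P <- D -> W -> T
Condition 1 (no descendant of P in the set): holds — descendants of P are {T}; none are in {D, Q}.
Condition 2 (every backdoor path blocked by {D, Q}):
  P1: blocked at fork node Q ∈ conditioning set.
  P2: blocked at chain node D ∈ conditioning set.
  P3: blocked at chain node D ∈ conditioning set.
  P4: blocked at fork node D ∈ conditioning set.
  P5: blocked at fork node D ∈ conditioning set.
  P6: blocked at fork node D ∈ conditioning set.
{D, Q} satisfies the backdoor criterion.

Yes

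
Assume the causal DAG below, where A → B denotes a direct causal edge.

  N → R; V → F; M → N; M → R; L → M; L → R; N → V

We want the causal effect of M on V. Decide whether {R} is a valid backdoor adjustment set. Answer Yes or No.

Backdoor paths from M to V (paths whose first edge points into M):
  P1: M <- L -> R <- N -> V
Condition 1 (no descendant of M in the set): FAILS — R is a descendant of M.
Condition 2 (every backdoor path blocked by {R}):
  P1: open — collider(s) R are conditioned on (or have a conditioned descendant) and no non-collider on the path is in the set.
{R} does not satisfy the backdoor criterion.

No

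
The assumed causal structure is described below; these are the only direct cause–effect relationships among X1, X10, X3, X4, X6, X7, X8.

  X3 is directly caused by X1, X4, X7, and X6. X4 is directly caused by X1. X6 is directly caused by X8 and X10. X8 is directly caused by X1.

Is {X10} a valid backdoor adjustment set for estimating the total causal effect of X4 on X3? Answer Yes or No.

Backdoor paths from X4 to X3 (paths whose first edge points into X4):
  P1: X4 <- X1 -> X8 -> X6 -> X3
  P2: X4 <- X1 -> X3
Condition 1 (no descendant of X4 in the set): holds — descendants of X4 are {X3}; none are in {X10}.
Condition 2 (every backdoor path blocked by {X10}):
  P1: open — no interior node is in the conditioning set.
  P2: open — no interior node is in the conditioning set.
{X10} does not satisfy the backdoor criterion.

No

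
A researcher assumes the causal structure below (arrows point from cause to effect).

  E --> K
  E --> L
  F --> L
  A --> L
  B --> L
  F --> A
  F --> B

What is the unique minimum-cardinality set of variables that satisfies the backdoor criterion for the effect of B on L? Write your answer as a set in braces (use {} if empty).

Variables eligible for adjustment (non-descendants of B, excluding B and L): {A, E, F, K}.
Backdoor paths from B to L:
  P1: B <- F -> A -> L
  P2: B <- F -> L
The empty set is not sufficient: P1 (B <- F -> A -> L) has no collider blocking it and no conditioned non-collider, so it is open.
Try {F}:
  P1: blocked at fork node F ∈ conditioning set.
  P2: blocked at fork node F ∈ conditioning set.
{F} contains no descendant of B and blocks every backdoor path.
No other singleton works — e.g. {E} leaves P1 open — so {F} is the unique smallest valid adjustment set.

{F}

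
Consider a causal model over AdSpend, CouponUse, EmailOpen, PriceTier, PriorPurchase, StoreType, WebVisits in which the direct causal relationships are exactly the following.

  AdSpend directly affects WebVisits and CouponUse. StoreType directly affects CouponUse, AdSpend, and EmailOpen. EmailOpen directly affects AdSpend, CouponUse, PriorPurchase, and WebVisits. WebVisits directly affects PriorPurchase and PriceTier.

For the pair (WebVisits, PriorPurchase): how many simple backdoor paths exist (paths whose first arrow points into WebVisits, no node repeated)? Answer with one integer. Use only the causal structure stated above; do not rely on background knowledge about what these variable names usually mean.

A backdoor path from WebVisits to PriorPurchase is any simple undirected path whose first edge points into WebVisits (i.e. leaves WebVisits via a parent).
Parents of WebVisits: {AdSpend, EmailOpen}.
Enumerating:
  P1: WebVisits <- EmailOpen -> PriorPurchase
  P2: WebVisits <- AdSpend <- StoreType -> EmailOpen -> PriorPurchase
  P3: WebVisits <- AdSpend <- StoreType -> CouponUse <- EmailOpen -> PriorPurchase
  P4: WebVisits <- AdSpend <- EmailOpen -> PriorPurchase
  P5: WebVisits <- AdSpend -> CouponUse <- StoreType -> EmailOpen -> PriorPurchase
  P6: WebVisits <- AdSpend -> CouponUse <- EmailOpen -> PriorPurchase
That exhausts the simple backdoor paths. Count: 6.

6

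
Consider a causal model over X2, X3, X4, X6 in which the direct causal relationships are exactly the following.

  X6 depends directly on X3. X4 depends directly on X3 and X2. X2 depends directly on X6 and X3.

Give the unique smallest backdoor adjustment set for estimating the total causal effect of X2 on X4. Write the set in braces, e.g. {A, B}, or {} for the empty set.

Variables eligible for adjustment (non-descendants of X2, excluding X2 and X4): {X3, X6}.
Backdoor paths from X2 to X4:
  P1: X2 <- X3 -> X4
  P2: X2 <- X6 <- X3 -> X4
The empty set is not sufficient: P1 (X2 <- X3 -> X4) has no collider blocking it and no conditioned non-collider, so it is open.
Try {X3}:
  P1: blocked at fork node X3 ∈ conditioning set.
  P2: blocked at fork node X3 ∈ conditioning set.
{X3} contains no descendant of X2 and blocks every backdoor path.
No other singleton works — e.g. {X6} leaves P1 open — so {X3} is the unique smallest valid adjustment set.

{X3}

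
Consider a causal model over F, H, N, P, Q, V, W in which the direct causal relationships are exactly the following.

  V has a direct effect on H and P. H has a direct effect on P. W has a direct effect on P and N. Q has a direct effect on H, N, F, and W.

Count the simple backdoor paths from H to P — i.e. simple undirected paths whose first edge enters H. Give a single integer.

3

A backdoor path from H to P is any simple undirected path whose first edge points into H (i.e. leaves H via a parent).
Parents of H: {Q, V}.
Enumerating:
  P1: H <- Q -> W -> P
  P2: H <- Q -> N <- W -> P
  P3: H <- V -> P
That exhausts the simple backdoor paths. Count: 3.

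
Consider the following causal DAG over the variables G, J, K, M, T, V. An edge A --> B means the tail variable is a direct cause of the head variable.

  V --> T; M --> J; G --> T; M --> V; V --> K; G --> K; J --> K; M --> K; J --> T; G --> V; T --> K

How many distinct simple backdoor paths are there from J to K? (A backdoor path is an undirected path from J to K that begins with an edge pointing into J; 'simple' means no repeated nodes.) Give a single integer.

6

A backdoor path from J to K is any simple undirected path whose first edge points into J (i.e. leaves J via a parent).
Parents of J: {M}.
Enumerating:
  P1: J <- M -> V <- G -> T -> K
  P2: J <- M -> V <- G -> K
  P3: J <- M -> V -> T <- G -> K
  P4: J <- M -> V -> T -> K
  P5: J <- M -> V -> K
  P6: J <- M -> K
That exhausts the simple backdoor paths. Count: 6.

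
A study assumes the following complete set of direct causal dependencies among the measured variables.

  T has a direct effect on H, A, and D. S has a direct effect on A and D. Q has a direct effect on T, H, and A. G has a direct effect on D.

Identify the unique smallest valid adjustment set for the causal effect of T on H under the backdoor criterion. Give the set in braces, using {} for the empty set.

Variables eligible for adjustment (non-descendants of T, excluding T and H): {G, Q, S}.
Backdoor paths from T to H:
  P1: T <- Q -> H
The empty set is not sufficient: P1 (T <- Q -> H) has no collider blocking it and no conditioned non-collider, so it is open.
Try {Q}:
  P1: blocked at fork node Q ∈ conditioning set.
{Q} contains no descendant of T and blocks every backdoor path.
No other singleton works — e.g. {S} leaves P1 open — so {Q} is the unique smallest valid adjustment set.

{Q}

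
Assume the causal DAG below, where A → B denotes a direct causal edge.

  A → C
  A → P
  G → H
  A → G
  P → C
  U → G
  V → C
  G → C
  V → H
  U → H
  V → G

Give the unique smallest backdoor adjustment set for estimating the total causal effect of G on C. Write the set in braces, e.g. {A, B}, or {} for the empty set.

{A, V}

Variables eligible for adjustment (non-descendants of G, excluding G and C): {A, P, U, V}.
Backdoor paths from G to C:
  P1: G <- A -> P -> C
  P2: G <- A -> C
  P3: G <- U -> H <- V -> C
  P4: G <- V -> C
The empty set is not sufficient: P1 (G <- A -> P -> C) has no collider blocking it and no conditioned non-collider, so it is open.
Try {A, V}:
  P1: blocked at fork node A ∈ conditioning set.
  P2: blocked at fork node A ∈ conditioning set.
  P3: blocked at collider H (neither it nor any descendant is in the conditioning set).
  P4: blocked at fork node V ∈ conditioning set.
{A, V} contains no descendant of G and blocks every backdoor path.
Every element of {A, V} is needed (dropping A leaves P1 open; dropping V leaves P4 open), so no proper subset is valid.
Among all size-2 subsets of the eligible variables, only {A, V} blocks every backdoor path, so it is the unique smallest valid adjustment set.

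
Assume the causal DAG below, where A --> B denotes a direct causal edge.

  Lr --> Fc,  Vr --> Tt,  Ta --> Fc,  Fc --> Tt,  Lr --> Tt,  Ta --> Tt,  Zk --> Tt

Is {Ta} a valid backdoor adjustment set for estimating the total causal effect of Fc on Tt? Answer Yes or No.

No

Backdoor paths from Fc to Tt (paths whose first edge points into Fc):
  P1: Fc <- Lr -> Tt
  P2: Fc <- Ta -> Tt
Condition 1 (no descendant of Fc in the set): holds — descendants of Fc are {Tt}; none are in {Ta}.
Condition 2 (every backdoor path blocked by {Ta}):
  P1: open — no interior node is in the conditioning set.
  P2: blocked at fork node Ta ∈ conditioning set.
{Ta} does not satisfy the backdoor criterion.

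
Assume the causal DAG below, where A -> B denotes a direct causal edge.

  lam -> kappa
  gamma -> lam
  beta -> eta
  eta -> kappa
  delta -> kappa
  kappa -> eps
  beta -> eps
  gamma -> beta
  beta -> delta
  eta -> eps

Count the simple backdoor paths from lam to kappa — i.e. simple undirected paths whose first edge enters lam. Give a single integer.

A backdoor path from lam to kappa is any simple undirected path whose first edge points into lam (i.e. leaves lam via a parent).
Parents of lam: {gamma}.
Enumerating:
  P1: lam <- gamma -> beta -> eta -> kappa
  P2: lam <- gamma -> beta -> eta -> eps <- kappa
  P3: lam <- gamma -> beta -> delta -> kappa
  P4: lam <- gamma -> beta -> eps <- eta -> kappa
  P5: lam <- gamma -> beta -> eps <- kappa
That exhausts the simple backdoor paths. Count: 5.

5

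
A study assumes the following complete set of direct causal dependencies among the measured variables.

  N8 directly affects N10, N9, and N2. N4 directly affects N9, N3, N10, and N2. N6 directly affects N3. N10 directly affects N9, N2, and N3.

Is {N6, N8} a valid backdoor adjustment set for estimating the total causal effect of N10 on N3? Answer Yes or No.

No

Backdoor paths from N10 to N3 (paths whose first edge points into N10):
  P1: N10 <- N8 -> N9 <- N4 -> N3
  P2: N10 <- N8 -> N2 <- N4 -> N3
  P3: N10 <- N4 -> N3
Condition 1 (no descendant of N10 in the set): holds — descendants of N10 are {N2, N3, N9}; none are in {N6, N8}.
Condition 2 (every backdoor path blocked by {N6, N8}):
  P1: blocked at fork node N8 ∈ conditioning set.
  P2: blocked at fork node N8 ∈ conditioning set.
  P3: open — no interior node is in the conditioning set.
{N6, N8} does not satisfy the backdoor criterion.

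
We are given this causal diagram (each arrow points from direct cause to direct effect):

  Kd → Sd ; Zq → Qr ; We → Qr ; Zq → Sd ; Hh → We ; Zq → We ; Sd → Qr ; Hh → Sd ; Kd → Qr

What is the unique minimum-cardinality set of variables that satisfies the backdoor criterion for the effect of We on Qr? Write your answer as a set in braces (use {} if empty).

{Hh, Zq}

Variables eligible for adjustment (non-descendants of We, excluding We and Qr): {Hh, Kd, Sd, Zq}.
Backdoor paths from We to Qr:
  P1: We <- Hh -> Sd <- Kd -> Qr
  P2: We <- Hh -> Sd <- Zq -> Qr
  P3: We <- Hh -> Sd -> Qr
  P4: We <- Zq -> Sd <- Kd -> Qr
  P5: We <- Zq -> Sd -> Qr
  P6: We <- Zq -> Qr
The empty set is not sufficient: P3 (We <- Hh -> Sd -> Qr) has no collider blocking it and no conditioned non-collider, so it is open.
Try {Hh, Zq}:
  P1: blocked at fork node Hh ∈ conditioning set.
  P2: blocked at fork node Hh ∈ conditioning set.
  P3: blocked at fork node Hh ∈ conditioning set.
  P4: blocked at fork node Zq ∈ conditioning set.
  P5: blocked at fork node Zq ∈ conditioning set.
  P6: blocked at fork node Zq ∈ conditioning set.
{Hh, Zq} contains no descendant of We and blocks every backdoor path.
Every element of {Hh, Zq} is needed (dropping Hh leaves P3 open; dropping Zq leaves P5 open), so no proper subset is valid.
Among all size-2 subsets of the eligible variables, only {Hh, Zq} blocks every backdoor path, so it is the unique smallest valid adjustment set.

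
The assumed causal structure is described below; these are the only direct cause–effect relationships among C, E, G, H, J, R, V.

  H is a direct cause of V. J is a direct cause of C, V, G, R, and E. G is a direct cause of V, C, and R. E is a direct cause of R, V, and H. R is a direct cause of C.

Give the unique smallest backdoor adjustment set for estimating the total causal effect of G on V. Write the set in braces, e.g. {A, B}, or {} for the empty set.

{J}

Variables eligible for adjustment (non-descendants of G, excluding G and V): {E, H, J}.
Backdoor paths from G to V:
  P1: G <- J -> E -> H -> V
  P2: G <- J -> E -> V
  P3: G <- J -> R <- E -> H -> V
  P4: G <- J -> R <- E -> V
  P5: G <- J -> C <- R <- E -> H -> V
  P6: G <- J -> C <- R <- E -> V
  P7: G <- J -> V
The empty set is not sufficient: P1 (G <- J -> E -> H -> V) has no collider blocking it and no conditioned non-collider, so it is open.
Try {J}:
  P1: blocked at fork node J ∈ conditioning set.
  P2: blocked at fork node J ∈ conditioning set.
  P3: blocked at fork node J ∈ conditioning set.
  P4: blocked at fork node J ∈ conditioning set.
  P5: blocked at fork node J ∈ conditioning set.
  P6: blocked at fork node J ∈ conditioning set.
  P7: blocked at fork node J ∈ conditioning set.
{J} contains no descendant of G and blocks every backdoor path.
No other singleton works — e.g. {E} leaves P7 open — so {J} is the unique smallest valid adjustment set.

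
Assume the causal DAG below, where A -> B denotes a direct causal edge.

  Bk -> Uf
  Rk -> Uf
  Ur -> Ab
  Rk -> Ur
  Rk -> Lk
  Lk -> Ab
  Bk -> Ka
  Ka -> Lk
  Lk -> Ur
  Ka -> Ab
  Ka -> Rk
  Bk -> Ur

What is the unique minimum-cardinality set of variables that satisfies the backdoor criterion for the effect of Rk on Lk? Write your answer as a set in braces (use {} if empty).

Variables eligible for adjustment (non-descendants of Rk, excluding Rk and Lk): {Bk, Ka}.
Backdoor paths from Rk to Lk:
  P1: Rk <- Ka <- Bk -> Ur <- Lk
  P2: Rk <- Ka <- Bk -> Ur -> Ab <- Lk
  P3: Rk <- Ka -> Lk
  P4: Rk <- Ka -> Ab <- Lk
  P5: Rk <- Ka -> Ab <- Ur <- Lk
The empty set is not sufficient: P3 (Rk <- Ka -> Lk) has no collider blocking it and no conditioned non-collider, so it is open.
Try {Ka}:
  P1: blocked at chain node Ka ∈ conditioning set.
  P2: blocked at chain node Ka ∈ conditioning set.
  P3: blocked at fork node Ka ∈ conditioning set.
  P4: blocked at fork node Ka ∈ conditioning set.
  P5: blocked at fork node Ka ∈ conditioning set.
{Ka} contains no descendant of Rk and blocks every backdoor path.
No other singleton works — e.g. {Bk} leaves P3 open — so {Ka} is the unique smallest valid adjustment set.

{Ka}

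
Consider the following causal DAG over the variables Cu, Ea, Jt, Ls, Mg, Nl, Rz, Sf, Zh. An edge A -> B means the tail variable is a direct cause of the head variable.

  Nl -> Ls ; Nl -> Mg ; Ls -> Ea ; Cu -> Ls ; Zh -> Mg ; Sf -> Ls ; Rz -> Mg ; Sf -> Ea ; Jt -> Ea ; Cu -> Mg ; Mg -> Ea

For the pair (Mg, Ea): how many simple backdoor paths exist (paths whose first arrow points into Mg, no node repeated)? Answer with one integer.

4

A backdoor path from Mg to Ea is any simple undirected path whose first edge points into Mg (i.e. leaves Mg via a parent).
Parents of Mg: {Cu, Nl, Rz, Zh}.
Enumerating:
  P1: Mg <- Cu -> Ls <- Sf -> Ea
  P2: Mg <- Cu -> Ls -> Ea
  P3: Mg <- Nl -> Ls <- Sf -> Ea
  P4: Mg <- Nl -> Ls -> Ea
That exhausts the simple backdoor paths. Count: 4.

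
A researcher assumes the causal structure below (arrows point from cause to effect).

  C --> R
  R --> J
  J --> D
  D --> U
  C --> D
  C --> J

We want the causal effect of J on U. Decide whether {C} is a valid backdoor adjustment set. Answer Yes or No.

Backdoor paths from J to U (paths whose first edge points into J):
  P1: J <- C -> D -> U
  P2: J <- R <- C -> D -> U
Condition 1 (no descendant of J in the set): holds — descendants of J are {D, U}; none are in {C}.
Condition 2 (every backdoor path blocked by {C}):
  P1: blocked at fork node C ∈ conditioning set.
  P2: blocked at fork node C ∈ conditioning set.
{C} satisfies the backdoor criterion.

Yes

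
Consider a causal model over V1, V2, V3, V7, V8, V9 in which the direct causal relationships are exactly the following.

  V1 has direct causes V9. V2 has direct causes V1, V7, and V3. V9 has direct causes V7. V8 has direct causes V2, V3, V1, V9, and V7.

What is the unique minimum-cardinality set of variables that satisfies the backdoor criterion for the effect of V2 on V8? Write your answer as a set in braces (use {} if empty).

{V1, V3, V7}

Variables eligible for adjustment (non-descendants of V2, excluding V2 and V8): {V1, V3, V7, V9}.
Backdoor paths from V2 to V8:
  P1: V2 <- V3 -> V8
  P2: V2 <- V7 -> V9 -> V1 -> V8
  P3: V2 <- V7 -> V9 -> V8
  P4: V2 <- V7 -> V8
  P5: V2 <- V1 <- V9 <- V7 -> V8
  P6: V2 <- V1 <- V9 -> V8
  P7: V2 <- V1 -> V8
The empty set is not sufficient: P1 (V2 <- V3 -> V8) has no collider blocking it and no conditioned non-collider, so it is open.
Try {V1, V3, V7}:
  P1: blocked at fork node V3 ∈ conditioning set.
  P2: blocked at fork node V7 ∈ conditioning set.
  P3: blocked at fork node V7 ∈ conditioning set.
  P4: blocked at fork node V7 ∈ conditioning set.
  P5: blocked at chain node V1 ∈ conditioning set.
  P6: blocked at chain node V1 ∈ conditioning set.
  P7: blocked at fork node V1 ∈ conditioning set.
{V1, V3, V7} contains no descendant of V2 and blocks every backdoor path.
Every element of {V1, V3, V7} is needed (dropping V1 leaves P6 open; dropping V3 leaves P1 open; dropping V7 leaves P3 open), so no proper subset is valid.
Among all size-3 subsets of the eligible variables, only {V1, V3, V7} blocks every backdoor path, so it is the unique smallest valid adjustment set.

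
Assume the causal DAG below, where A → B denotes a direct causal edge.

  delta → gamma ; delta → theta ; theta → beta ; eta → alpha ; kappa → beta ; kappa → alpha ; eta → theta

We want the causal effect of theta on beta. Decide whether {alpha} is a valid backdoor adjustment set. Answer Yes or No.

Backdoor paths from theta to beta (paths whose first edge points into theta):
  P1: theta <- eta -> alpha <- kappa -> beta
Condition 1 (no descendant of theta in the set): holds — descendants of theta are {beta}; none are in {alpha}.
Condition 2 (every backdoor path blocked by {alpha}):
  P1: open — collider(s) alpha are conditioned on (or have a conditioned descendant) and no non-collider on the path is in the set.
{alpha} does not satisfy the backdoor criterion.

No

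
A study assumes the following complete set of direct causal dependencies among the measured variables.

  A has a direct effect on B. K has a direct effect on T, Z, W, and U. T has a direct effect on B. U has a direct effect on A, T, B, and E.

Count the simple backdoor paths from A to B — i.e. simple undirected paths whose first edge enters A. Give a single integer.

A backdoor path from A to B is any simple undirected path whose first edge points into A (i.e. leaves A via a parent).
Parents of A: {U}.
Enumerating:
  P1: A <- U <- K -> T -> B
  P2: A <- U -> T -> B
  P3: A <- U -> B
That exhausts the simple backdoor paths. Count: 3.

3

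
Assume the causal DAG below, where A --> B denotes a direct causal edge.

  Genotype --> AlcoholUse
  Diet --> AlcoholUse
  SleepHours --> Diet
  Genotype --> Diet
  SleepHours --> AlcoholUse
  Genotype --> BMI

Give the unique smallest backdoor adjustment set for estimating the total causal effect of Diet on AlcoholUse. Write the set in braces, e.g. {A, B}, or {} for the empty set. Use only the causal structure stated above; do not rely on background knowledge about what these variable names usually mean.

{Genotype, SleepHours}

Variables eligible for adjustment (non-descendants of Diet, excluding Diet and AlcoholUse): {BMI, Genotype, SleepHours}.
Backdoor paths from Diet to AlcoholUse:
  P1: Diet <- Genotype -> AlcoholUse
  P2: Diet <- SleepHours -> AlcoholUse
The empty set is not sufficient: P1 (Diet <- Genotype -> AlcoholUse) has no collider blocking it and no conditioned non-collider, so it is open.
Try {Genotype, SleepHours}:
  P1: blocked at fork node Genotype ∈ conditioning set.
  P2: blocked at fork node SleepHours ∈ conditioning set.
{Genotype, SleepHours} contains no descendant of Diet and blocks every backdoor path.
Every element of {Genotype, SleepHours} is needed (dropping Genotype leaves P1 open; dropping SleepHours leaves P2 open), so no proper subset is valid.
Among all size-2 subsets of the eligible variables, only {Genotype, SleepHours} blocks every backdoor path, so it is the unique smallest valid adjustment set.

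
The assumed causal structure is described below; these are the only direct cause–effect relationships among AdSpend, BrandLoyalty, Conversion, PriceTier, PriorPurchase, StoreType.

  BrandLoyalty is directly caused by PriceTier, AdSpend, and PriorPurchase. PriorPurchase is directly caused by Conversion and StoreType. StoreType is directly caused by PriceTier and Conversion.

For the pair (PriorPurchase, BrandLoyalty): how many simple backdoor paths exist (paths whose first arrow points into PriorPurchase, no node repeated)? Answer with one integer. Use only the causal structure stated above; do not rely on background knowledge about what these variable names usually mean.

2

A backdoor path from PriorPurchase to BrandLoyalty is any simple undirected path whose first edge points into PriorPurchase (i.e. leaves PriorPurchase via a parent).
Parents of PriorPurchase: {Conversion, StoreType}.
Enumerating:
  P1: PriorPurchase <- Conversion -> StoreType <- PriceTier -> BrandLoyalty
  P2: PriorPurchase <- StoreType <- PriceTier -> BrandLoyalty
That exhausts the simple backdoor paths. Count: 2.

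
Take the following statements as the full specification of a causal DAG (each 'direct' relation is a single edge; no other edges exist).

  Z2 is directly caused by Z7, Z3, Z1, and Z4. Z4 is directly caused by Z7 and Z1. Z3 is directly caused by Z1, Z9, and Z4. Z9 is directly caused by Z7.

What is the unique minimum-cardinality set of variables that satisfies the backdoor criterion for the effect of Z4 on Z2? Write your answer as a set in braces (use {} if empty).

Variables eligible for adjustment (non-descendants of Z4, excluding Z4 and Z2): {Z1, Z7, Z9}.
Backdoor paths from Z4 to Z2:
  P1: Z4 <- Z7 -> Z9 -> Z3 <- Z1 -> Z2
  P2: Z4 <- Z7 -> Z9 -> Z3 -> Z2
  P3: Z4 <- Z7 -> Z2
  P4: Z4 <- Z1 -> Z3 <- Z9 <- Z7 -> Z2
  P5: Z4 <- Z1 -> Z3 -> Z2
  P6: Z4 <- Z1 -> Z2
The empty set is not sufficient: P2 (Z4 <- Z7 -> Z9 -> Z3 -> Z2) has no collider blocking it and no conditioned non-collider, so it is open.
Try {Z1, Z7}:
  P1: blocked at fork node Z7 ∈ conditioning set.
  P2: blocked at fork node Z7 ∈ conditioning set.
  P3: blocked at fork node Z7 ∈ conditioning set.
  P4: blocked at fork node Z1 ∈ conditioning set.
  P5: blocked at fork node Z1 ∈ conditioning set.
  P6: blocked at fork node Z1 ∈ conditioning set.
{Z1, Z7} contains no descendant of Z4 and blocks every backdoor path.
Every element of {Z1, Z7} is needed (dropping Z1 leaves P5 open; dropping Z7 leaves P2 open), so no proper subset is valid.
Among all size-2 subsets of the eligible variables, only {Z1, Z7} blocks every backdoor path, so it is the unique smallest valid adjustment set.

{Z1, Z7}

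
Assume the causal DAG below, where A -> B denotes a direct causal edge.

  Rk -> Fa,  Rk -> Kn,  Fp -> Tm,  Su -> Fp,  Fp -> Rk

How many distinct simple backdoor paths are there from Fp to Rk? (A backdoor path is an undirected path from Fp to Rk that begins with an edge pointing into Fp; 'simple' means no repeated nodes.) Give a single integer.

0

A backdoor path from Fp to Rk is any simple undirected path whose first edge points into Fp (i.e. leaves Fp via a parent).
Parents of Fp: {Su}.
No simple path from any parent of Fp reaches Rk without revisiting Fp, so there are no backdoor paths.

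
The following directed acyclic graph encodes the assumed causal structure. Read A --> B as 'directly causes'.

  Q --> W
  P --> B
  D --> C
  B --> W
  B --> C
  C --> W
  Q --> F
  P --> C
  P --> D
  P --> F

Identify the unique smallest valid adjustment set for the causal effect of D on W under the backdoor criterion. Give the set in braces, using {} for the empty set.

{P}

Variables eligible for adjustment (non-descendants of D, excluding D and W): {B, F, P, Q}.
Backdoor paths from D to W:
  P1: D <- P -> B -> C -> W
  P2: D <- P -> B -> W
  P3: D <- P -> C <- B -> W
  P4: D <- P -> C -> W
  P5: D <- P -> F <- Q -> W
The empty set is not sufficient: P1 (D <- P -> B -> C -> W) has no collider blocking it and no conditioned non-collider, so it is open.
Try {P}:
  P1: blocked at fork node P ∈ conditioning set.
  P2: blocked at fork node P ∈ conditioning set.
  P3: blocked at fork node P ∈ conditioning set.
  P4: blocked at fork node P ∈ conditioning set.
  P5: blocked at fork node P ∈ conditioning set.
{P} contains no descendant of D and blocks every backdoor path.
No other singleton works — e.g. {Q} leaves P1 open — so {P} is the unique smallest valid adjustment set.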